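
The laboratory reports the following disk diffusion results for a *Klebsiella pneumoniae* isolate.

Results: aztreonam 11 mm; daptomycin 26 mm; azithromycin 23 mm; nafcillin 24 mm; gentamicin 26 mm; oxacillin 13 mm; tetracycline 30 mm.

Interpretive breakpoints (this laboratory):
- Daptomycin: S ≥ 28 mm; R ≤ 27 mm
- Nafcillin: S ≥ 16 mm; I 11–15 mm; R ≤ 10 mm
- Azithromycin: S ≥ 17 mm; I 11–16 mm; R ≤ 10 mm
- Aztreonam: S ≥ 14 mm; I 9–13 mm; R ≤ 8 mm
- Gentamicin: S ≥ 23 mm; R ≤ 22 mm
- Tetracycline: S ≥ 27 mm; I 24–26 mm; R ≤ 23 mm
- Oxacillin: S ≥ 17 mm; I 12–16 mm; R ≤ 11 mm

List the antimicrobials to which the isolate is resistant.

daptomycin

Aztreonam: 11 mm is in 9–13 mm — intermediate
Daptomycin 26 mm: ≤ 27 mm → R
Azithromycin: 23 mm is ≥ 17 mm — susceptible
Nafcillin (24 mm) ≥ 16 mm ⇒ Susceptible
Gentamicin 26 mm: ≥ 23 mm — susceptible
Oxacillin 13 mm: in 12–16 mm ⇒ intermediate
Tetracycline 30 mm: ≥ 27 mm → susceptible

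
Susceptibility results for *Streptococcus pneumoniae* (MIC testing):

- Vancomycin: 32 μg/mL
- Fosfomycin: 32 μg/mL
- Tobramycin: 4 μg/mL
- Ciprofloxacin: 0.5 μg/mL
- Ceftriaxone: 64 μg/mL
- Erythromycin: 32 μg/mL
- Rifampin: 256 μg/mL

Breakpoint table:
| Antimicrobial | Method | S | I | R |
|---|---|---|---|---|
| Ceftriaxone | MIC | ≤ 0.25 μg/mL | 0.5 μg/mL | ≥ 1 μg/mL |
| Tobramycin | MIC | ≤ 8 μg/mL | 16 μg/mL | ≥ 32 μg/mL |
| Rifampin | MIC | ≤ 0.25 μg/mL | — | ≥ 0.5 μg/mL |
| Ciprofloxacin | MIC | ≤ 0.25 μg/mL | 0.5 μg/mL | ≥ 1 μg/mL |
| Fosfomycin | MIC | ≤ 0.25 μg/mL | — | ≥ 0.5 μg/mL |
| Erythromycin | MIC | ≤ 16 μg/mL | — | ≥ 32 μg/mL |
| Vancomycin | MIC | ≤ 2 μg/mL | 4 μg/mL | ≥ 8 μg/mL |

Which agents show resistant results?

vancomycin, fosfomycin, ceftriaxone, erythromycin, rifampin

Vancomycin: 32 μg/mL is ≥ 8 μg/mL — Resistant
Fosfomycin (32 μg/mL) ≥ 0.5 μg/mL → R
Tobramycin 4 μg/mL: ≤ 8 μg/mL → S
Ciprofloxacin (0.5 μg/mL) = 0.5 μg/mL ⇒ Intermediate
Ceftriaxone: 64 μg/mL is ≥ 1 μg/mL ⇒ R
Erythromycin (32 μg/mL) ≥ 32 μg/mL → R
Rifampin (256 μg/mL) ≥ 0.5 μg/mL → R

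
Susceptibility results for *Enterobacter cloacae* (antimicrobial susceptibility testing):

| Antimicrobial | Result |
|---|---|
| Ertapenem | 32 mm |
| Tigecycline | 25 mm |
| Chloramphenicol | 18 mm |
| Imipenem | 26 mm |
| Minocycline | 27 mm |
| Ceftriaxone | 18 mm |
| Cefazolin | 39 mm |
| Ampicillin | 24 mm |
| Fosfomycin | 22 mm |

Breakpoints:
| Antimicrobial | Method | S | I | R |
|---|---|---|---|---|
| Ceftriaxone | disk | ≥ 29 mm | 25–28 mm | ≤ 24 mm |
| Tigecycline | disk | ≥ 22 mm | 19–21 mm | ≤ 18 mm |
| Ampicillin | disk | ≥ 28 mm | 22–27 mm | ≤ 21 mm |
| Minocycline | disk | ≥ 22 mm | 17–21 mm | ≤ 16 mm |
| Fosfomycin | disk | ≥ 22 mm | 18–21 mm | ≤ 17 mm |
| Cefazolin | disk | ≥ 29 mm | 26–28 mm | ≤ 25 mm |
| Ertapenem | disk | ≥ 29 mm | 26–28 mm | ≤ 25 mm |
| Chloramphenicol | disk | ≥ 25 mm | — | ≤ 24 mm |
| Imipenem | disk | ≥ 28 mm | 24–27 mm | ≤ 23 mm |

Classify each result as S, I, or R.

S, S, R, I, S, R, S, I, S

Ertapenem: 32 mm is ≥ 29 mm — susceptible
Tigecycline 25 mm: ≥ 22 mm → S
Chloramphenicol: 18 mm is ≤ 24 mm → R
Imipenem (26 mm) in 24–27 mm → Intermediate
Minocycline (27 mm) ≥ 22 mm ⇒ susceptible
Ceftriaxone (18 mm) ≤ 24 mm ⇒ resistant
Cefazolin: 39 mm is ≥ 29 mm → susceptible
Ampicillin (24 mm) in 22–27 mm ⇒ Intermediate
Fosfomycin (22 mm) ≥ 22 mm ⇒ S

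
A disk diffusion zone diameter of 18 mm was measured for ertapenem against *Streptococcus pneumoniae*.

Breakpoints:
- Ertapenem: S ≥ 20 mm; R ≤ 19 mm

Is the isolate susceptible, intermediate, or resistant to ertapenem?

Ertapenem 18 mm: ≤ 19 mm → R

R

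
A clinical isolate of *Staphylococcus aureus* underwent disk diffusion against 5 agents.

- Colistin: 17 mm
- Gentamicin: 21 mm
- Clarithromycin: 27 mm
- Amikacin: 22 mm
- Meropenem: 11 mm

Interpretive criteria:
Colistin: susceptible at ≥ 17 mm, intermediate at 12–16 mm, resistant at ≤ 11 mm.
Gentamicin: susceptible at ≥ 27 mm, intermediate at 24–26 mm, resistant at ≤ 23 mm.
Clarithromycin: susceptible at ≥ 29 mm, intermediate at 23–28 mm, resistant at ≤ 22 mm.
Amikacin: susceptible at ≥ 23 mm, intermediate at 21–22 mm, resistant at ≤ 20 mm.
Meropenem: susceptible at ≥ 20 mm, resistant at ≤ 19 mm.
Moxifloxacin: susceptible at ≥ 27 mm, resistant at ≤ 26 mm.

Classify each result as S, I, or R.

Colistin (17 mm) ≥ 17 mm → Susceptible
Gentamicin: 21 mm is ≤ 23 mm → Resistant
Clarithromycin (27 mm) in 23–28 mm → Intermediate
Amikacin: 22 mm is in 21–22 mm → Intermediate
Meropenem 11 mm: ≤ 19 mm — resistant

S, R, I, I, R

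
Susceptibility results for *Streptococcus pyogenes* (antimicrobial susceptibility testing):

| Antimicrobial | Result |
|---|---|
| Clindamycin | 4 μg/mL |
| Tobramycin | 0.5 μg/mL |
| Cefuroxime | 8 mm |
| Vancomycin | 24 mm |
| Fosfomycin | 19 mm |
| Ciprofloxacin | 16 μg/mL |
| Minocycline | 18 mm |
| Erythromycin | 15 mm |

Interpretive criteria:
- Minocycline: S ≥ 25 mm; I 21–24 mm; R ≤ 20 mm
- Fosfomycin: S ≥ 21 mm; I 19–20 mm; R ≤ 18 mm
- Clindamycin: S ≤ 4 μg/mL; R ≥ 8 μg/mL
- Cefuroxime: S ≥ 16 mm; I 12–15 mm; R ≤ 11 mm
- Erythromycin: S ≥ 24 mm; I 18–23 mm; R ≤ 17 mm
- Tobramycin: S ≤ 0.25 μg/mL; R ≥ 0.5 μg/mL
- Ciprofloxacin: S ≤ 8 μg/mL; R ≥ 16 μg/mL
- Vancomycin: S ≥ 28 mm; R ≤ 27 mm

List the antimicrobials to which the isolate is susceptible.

clindamycin

Clindamycin 4 μg/mL: ≤ 4 μg/mL — susceptible
Tobramycin 0.5 μg/mL: ≥ 0.5 μg/mL — resistant
Cefuroxime (8 mm) ≤ 11 mm → Resistant
Vancomycin (24 mm) ≤ 27 mm ⇒ R
Fosfomycin 19 mm: in 19–20 mm — intermediate
Ciprofloxacin: 16 μg/mL is ≥ 16 μg/mL ⇒ resistant
Minocycline (18 mm) ≤ 20 mm ⇒ R
Erythromycin: 15 mm is ≤ 17 mm → resistant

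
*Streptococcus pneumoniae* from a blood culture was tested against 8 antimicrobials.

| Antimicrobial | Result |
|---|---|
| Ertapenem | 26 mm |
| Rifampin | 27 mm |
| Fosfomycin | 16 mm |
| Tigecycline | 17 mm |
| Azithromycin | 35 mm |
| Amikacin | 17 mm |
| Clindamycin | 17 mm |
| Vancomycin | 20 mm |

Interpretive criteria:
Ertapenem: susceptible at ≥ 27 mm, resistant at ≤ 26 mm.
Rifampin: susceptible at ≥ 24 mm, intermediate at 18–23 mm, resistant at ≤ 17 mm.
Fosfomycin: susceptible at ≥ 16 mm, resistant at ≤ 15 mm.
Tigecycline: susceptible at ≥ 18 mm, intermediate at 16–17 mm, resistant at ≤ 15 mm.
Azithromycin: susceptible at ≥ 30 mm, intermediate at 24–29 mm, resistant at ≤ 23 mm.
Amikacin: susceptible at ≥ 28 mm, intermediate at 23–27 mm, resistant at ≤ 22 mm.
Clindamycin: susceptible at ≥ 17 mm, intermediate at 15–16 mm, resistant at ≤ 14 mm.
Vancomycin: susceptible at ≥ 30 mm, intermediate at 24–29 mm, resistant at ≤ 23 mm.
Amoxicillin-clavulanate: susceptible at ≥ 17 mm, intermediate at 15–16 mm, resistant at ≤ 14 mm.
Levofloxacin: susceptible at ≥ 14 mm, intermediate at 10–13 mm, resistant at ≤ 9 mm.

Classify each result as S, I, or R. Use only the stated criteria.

Ertapenem (26 mm) ≤ 26 mm — R
Rifampin (27 mm) ≥ 24 mm ⇒ susceptible
Fosfomycin (16 mm) ≥ 16 mm — susceptible
Tigecycline (17 mm) in 16–17 mm ⇒ Intermediate
Azithromycin: 35 mm is ≥ 30 mm — susceptible
Amikacin (17 mm) ≤ 22 mm — Resistant
Clindamycin 17 mm: ≥ 17 mm ⇒ Susceptible
Vancomycin: 20 mm is ≤ 23 mm ⇒ resistant

R, S, S, I, S, R, S, R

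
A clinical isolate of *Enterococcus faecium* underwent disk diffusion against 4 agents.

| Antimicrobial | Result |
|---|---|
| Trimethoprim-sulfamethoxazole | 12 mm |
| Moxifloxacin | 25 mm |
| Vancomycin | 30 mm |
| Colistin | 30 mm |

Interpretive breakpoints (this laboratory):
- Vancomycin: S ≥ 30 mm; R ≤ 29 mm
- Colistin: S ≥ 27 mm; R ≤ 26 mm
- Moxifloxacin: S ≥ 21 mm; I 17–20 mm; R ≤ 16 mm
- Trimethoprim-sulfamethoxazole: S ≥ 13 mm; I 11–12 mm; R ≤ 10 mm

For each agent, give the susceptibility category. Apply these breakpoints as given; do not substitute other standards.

Trimethoprim-sulfamethoxazole: 12 mm is in 11–12 mm → Intermediate
Moxifloxacin 25 mm: ≥ 21 mm → Susceptible
Vancomycin (30 mm) ≥ 30 mm — Susceptible
Colistin: 30 mm is ≥ 27 mm — susceptible

I, S, S, S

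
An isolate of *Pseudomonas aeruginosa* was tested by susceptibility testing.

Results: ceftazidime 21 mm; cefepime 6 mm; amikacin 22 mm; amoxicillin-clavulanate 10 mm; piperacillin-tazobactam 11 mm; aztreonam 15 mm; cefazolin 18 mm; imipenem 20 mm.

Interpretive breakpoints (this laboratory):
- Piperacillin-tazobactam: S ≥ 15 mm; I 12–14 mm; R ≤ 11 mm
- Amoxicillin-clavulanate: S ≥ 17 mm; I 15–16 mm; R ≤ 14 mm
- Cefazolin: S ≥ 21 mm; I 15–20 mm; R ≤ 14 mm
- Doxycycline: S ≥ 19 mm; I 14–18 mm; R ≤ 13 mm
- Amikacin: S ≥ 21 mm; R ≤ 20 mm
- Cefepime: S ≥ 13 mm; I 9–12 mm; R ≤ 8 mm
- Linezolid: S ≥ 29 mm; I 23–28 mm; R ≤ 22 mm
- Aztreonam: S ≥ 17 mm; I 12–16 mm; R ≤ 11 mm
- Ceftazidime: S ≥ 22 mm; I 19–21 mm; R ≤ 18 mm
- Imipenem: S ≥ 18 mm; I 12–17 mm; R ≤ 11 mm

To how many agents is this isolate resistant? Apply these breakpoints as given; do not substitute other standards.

Ceftazidime (21 mm) in 19–21 mm → I
Cefepime: 6 mm is ≤ 8 mm — R
Amikacin (22 mm) ≥ 21 mm → Susceptible
Amoxicillin-clavulanate (10 mm) ≤ 14 mm — Resistant
Piperacillin-tazobactam (11 mm) ≤ 11 mm ⇒ R
Aztreonam 15 mm: in 12–16 mm ⇒ Intermediate
Cefazolin 18 mm: in 15–20 mm — I
Imipenem (20 mm) ≥ 18 mm ⇒ S
Resistant: 3

3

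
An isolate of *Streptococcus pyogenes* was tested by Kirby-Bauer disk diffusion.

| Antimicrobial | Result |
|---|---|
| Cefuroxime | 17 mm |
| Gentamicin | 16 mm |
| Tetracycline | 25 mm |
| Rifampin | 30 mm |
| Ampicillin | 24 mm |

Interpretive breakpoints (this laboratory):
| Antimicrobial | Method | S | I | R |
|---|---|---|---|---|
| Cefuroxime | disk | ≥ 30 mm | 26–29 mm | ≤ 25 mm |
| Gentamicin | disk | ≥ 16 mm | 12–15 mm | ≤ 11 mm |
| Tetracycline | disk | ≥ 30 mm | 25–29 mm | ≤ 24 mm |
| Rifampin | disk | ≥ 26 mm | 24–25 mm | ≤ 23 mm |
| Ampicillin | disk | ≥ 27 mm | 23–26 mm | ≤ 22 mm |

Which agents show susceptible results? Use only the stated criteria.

Cefuroxime 17 mm: ≤ 25 mm ⇒ R
Gentamicin (16 mm) ≥ 16 mm ⇒ Susceptible
Tetracycline (25 mm) in 25–29 mm — I
Rifampin: 30 mm is ≥ 26 mm ⇒ Susceptible
Ampicillin 24 mm: in 23–26 mm → I

gentamicin, rifampin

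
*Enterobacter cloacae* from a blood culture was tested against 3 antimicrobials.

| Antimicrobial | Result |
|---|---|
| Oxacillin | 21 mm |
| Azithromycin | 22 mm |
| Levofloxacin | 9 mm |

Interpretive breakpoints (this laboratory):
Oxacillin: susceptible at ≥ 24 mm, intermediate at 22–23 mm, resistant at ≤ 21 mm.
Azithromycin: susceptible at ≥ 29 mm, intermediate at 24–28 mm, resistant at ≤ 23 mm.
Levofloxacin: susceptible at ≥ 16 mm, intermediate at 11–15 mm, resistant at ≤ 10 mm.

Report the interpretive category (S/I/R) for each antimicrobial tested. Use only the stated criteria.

R, R, R

Oxacillin: 21 mm is ≤ 21 mm — resistant
Azithromycin: 22 mm is ≤ 23 mm — resistant
Levofloxacin (9 mm) ≤ 10 mm ⇒ resistant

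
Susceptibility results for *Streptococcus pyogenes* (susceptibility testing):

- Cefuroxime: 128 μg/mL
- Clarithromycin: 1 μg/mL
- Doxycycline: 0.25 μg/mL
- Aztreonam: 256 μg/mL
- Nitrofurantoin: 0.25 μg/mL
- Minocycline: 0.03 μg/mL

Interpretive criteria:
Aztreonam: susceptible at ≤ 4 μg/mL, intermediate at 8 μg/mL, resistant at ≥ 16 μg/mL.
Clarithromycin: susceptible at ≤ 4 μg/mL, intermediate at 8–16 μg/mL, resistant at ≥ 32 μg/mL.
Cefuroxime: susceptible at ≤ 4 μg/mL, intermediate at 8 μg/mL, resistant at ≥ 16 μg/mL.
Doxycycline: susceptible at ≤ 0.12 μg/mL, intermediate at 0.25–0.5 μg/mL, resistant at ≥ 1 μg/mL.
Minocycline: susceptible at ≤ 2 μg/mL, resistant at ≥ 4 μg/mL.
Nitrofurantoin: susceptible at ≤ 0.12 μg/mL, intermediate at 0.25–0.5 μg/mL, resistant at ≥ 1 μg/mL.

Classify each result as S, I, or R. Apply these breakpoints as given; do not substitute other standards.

R, S, I, R, I, S

Cefuroxime (128 μg/mL) ≥ 16 μg/mL — R
Clarithromycin (1 μg/mL) ≤ 4 μg/mL — susceptible
Doxycycline (0.25 μg/mL) in 0.25–0.5 μg/mL → Intermediate
Aztreonam: 256 μg/mL is ≥ 16 μg/mL → Resistant
Nitrofurantoin (0.25 μg/mL) in 0.25–0.5 μg/mL → I
Minocycline: 0.03 μg/mL is ≤ 2 μg/mL ⇒ susceptible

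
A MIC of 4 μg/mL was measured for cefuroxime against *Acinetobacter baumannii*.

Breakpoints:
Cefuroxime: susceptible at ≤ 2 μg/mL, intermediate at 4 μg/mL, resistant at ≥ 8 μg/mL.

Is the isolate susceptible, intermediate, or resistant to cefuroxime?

I

Cefuroxime (4 μg/mL) = 4 μg/mL → intermediate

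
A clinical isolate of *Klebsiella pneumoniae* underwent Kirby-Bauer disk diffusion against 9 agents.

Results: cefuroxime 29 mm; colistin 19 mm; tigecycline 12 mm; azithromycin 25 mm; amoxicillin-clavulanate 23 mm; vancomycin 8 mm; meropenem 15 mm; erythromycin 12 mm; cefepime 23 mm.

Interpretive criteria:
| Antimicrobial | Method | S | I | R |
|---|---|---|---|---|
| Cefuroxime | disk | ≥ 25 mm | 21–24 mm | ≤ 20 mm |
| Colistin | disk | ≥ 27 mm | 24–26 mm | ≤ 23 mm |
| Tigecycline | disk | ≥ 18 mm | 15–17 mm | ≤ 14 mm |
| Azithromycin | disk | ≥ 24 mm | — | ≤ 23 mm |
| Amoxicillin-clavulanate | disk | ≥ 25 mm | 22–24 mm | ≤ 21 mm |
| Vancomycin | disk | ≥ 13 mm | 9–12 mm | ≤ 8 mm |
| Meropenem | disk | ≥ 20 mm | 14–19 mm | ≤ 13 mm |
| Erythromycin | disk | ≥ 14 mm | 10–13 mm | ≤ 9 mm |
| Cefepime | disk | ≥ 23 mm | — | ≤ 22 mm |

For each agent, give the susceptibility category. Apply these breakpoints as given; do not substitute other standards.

Cefuroxime (29 mm) ≥ 25 mm — Susceptible
Colistin 19 mm: ≤ 23 mm — Resistant
Tigecycline (12 mm) ≤ 14 mm ⇒ resistant
Azithromycin (25 mm) ≥ 24 mm → susceptible
Amoxicillin-clavulanate: 23 mm is in 22–24 mm → intermediate
Vancomycin (8 mm) ≤ 8 mm → Resistant
Meropenem: 15 mm is in 14–19 mm ⇒ I
Erythromycin: 12 mm is in 10–13 mm → intermediate
Cefepime (23 mm) ≥ 23 mm ⇒ S

S, R, R, S, I, R, I, I, S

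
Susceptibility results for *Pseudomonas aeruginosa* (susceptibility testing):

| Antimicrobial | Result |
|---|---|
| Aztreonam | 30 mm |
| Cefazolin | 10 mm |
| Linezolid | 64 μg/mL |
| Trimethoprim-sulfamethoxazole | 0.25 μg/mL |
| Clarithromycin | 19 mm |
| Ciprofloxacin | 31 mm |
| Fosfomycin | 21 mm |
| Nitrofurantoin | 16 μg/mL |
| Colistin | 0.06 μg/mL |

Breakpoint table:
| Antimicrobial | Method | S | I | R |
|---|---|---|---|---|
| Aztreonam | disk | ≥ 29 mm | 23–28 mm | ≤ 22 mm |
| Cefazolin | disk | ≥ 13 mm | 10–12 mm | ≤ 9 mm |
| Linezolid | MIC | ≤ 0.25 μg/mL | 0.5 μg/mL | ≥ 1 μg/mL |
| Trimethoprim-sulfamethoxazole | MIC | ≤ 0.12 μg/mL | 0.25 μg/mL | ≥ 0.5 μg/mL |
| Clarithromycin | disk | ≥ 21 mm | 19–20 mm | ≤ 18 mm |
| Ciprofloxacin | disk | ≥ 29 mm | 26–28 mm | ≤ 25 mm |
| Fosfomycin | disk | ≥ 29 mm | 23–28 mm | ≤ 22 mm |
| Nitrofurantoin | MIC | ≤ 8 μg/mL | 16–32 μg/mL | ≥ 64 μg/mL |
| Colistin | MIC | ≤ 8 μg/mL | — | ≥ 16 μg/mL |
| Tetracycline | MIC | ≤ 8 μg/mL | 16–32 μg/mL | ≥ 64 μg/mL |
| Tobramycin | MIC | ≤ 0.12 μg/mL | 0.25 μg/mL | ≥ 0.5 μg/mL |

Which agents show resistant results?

Aztreonam: 30 mm is ≥ 29 mm — Susceptible
Cefazolin (10 mm) in 10–12 mm ⇒ Intermediate
Linezolid 64 μg/mL: ≥ 1 μg/mL → Resistant
Trimethoprim-sulfamethoxazole: 0.25 μg/mL is = 0.25 μg/mL — intermediate
Clarithromycin 19 mm: in 19–20 mm — intermediate
Ciprofloxacin 31 mm: ≥ 29 mm → Susceptible
Fosfomycin: 21 mm is ≤ 22 mm — resistant
Nitrofurantoin (16 μg/mL) in 16–32 μg/mL — Intermediate
Colistin: 0.06 μg/mL is ≤ 8 μg/mL → S

linezolid, fosfomycin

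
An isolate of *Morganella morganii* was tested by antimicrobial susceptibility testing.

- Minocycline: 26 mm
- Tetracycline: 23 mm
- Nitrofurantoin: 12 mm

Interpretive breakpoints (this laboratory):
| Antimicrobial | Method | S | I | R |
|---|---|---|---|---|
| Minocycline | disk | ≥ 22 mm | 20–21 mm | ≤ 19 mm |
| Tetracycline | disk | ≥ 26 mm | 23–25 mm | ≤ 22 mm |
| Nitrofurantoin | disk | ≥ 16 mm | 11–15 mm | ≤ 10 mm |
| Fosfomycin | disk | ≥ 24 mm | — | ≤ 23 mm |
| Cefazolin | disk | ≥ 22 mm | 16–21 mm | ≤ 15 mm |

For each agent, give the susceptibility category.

Minocycline: 26 mm is ≥ 22 mm → Susceptible
Tetracycline: 23 mm is in 23–25 mm — I
Nitrofurantoin 12 mm: in 11–15 mm — Intermediate

S, I, I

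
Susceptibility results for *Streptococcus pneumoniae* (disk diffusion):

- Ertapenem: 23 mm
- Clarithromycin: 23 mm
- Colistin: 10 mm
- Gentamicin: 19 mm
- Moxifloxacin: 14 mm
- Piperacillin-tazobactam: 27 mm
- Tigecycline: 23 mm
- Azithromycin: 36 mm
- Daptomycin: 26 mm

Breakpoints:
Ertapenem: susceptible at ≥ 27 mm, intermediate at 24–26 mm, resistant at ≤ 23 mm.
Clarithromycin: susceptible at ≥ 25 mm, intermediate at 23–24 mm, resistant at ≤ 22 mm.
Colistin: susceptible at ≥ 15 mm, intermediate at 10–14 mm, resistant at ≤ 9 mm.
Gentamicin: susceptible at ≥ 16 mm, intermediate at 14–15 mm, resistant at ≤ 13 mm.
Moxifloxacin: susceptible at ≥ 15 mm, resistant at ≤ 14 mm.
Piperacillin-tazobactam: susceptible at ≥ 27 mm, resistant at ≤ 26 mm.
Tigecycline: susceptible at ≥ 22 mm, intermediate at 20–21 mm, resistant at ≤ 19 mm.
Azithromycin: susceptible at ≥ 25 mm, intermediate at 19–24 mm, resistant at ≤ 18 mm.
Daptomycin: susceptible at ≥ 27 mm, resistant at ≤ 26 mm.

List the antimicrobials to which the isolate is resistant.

ertapenem, moxifloxacin, daptomycin

Ertapenem 23 mm: ≤ 23 mm → resistant
Clarithromycin (23 mm) in 23–24 mm ⇒ Intermediate
Colistin: 10 mm is in 10–14 mm ⇒ I
Gentamicin (19 mm) ≥ 16 mm → Susceptible
Moxifloxacin: 14 mm is ≤ 14 mm — Resistant
Piperacillin-tazobactam: 27 mm is ≥ 27 mm — S
Tigecycline 23 mm: ≥ 22 mm — susceptible
Azithromycin 36 mm: ≥ 25 mm — S
Daptomycin (26 mm) ≤ 26 mm — resistant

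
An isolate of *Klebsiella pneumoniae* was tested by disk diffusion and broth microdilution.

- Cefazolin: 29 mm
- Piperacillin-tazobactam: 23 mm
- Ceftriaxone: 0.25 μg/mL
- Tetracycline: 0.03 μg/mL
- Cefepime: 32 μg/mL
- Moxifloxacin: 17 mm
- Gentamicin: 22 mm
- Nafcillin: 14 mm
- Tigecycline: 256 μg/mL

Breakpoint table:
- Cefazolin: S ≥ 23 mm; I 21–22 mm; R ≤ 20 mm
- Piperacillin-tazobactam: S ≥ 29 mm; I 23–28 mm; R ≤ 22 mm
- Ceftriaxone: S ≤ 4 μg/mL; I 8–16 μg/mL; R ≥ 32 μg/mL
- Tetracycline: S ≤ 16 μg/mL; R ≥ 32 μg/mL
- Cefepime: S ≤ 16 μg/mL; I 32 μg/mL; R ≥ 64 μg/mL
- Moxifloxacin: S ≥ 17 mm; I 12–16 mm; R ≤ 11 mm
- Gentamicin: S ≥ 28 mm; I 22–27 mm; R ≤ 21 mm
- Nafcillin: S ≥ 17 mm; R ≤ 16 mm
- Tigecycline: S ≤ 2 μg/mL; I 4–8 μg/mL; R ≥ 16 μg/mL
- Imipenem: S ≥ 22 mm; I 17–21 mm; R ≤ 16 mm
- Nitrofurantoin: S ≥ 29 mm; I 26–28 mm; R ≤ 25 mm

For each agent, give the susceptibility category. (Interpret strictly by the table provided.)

Cefazolin 29 mm: ≥ 23 mm — S
Piperacillin-tazobactam 23 mm: in 23–28 mm → Intermediate
Ceftriaxone: 0.25 μg/mL is ≤ 4 μg/mL → susceptible
Tetracycline 0.03 μg/mL: ≤ 16 μg/mL ⇒ Susceptible
Cefepime: 32 μg/mL is = 32 μg/mL — Intermediate
Moxifloxacin (17 mm) ≥ 17 mm — susceptible
Gentamicin (22 mm) in 22–27 mm ⇒ intermediate
Nafcillin: 14 mm is ≤ 16 mm ⇒ R
Tigecycline (256 μg/mL) ≥ 16 μg/mL → Resistant

S, I, S, S, I, S, I, R, R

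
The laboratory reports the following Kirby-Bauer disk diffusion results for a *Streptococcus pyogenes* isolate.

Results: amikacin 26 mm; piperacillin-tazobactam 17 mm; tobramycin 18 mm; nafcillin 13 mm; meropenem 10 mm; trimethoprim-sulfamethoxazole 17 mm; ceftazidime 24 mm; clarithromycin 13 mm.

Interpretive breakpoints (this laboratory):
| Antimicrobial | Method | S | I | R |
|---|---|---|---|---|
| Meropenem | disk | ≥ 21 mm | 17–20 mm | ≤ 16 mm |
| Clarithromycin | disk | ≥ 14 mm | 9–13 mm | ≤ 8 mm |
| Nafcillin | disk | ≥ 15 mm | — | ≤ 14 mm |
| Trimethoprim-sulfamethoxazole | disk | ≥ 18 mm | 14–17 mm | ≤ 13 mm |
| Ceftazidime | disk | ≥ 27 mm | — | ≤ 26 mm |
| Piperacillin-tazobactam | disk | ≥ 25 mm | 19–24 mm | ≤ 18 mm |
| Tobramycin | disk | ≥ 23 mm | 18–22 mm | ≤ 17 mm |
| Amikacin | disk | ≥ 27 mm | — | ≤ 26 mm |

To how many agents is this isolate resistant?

5

Amikacin 26 mm: ≤ 26 mm — R
Piperacillin-tazobactam 17 mm: ≤ 18 mm — resistant
Tobramycin: 18 mm is in 18–22 mm → I
Nafcillin 13 mm: ≤ 14 mm → R
Meropenem (10 mm) ≤ 16 mm ⇒ Resistant
Trimethoprim-sulfamethoxazole 17 mm: in 14–17 mm ⇒ intermediate
Ceftazidime (24 mm) ≤ 26 mm → resistant
Clarithromycin: 13 mm is in 9–13 mm ⇒ I
Resistant: 5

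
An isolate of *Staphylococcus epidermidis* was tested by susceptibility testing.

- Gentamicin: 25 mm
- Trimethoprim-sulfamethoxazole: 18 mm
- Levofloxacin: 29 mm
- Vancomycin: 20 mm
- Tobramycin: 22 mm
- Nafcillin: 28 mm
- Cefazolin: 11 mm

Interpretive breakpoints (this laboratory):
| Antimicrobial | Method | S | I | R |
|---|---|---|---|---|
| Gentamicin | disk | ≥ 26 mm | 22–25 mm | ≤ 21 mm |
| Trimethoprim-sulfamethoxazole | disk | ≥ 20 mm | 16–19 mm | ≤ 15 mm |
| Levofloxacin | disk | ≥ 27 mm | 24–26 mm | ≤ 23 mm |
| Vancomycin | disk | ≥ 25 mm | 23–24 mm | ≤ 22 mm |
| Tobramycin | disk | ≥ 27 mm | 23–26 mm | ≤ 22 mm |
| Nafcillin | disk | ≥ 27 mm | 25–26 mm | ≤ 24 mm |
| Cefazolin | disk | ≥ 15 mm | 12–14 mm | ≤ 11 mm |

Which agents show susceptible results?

Gentamicin (25 mm) in 22–25 mm — intermediate
Trimethoprim-sulfamethoxazole: 18 mm is in 16–19 mm — I
Levofloxacin (29 mm) ≥ 27 mm — S
Vancomycin: 20 mm is ≤ 22 mm — resistant
Tobramycin 22 mm: ≤ 22 mm → resistant
Nafcillin: 28 mm is ≥ 27 mm → S
Cefazolin: 11 mm is ≤ 11 mm ⇒ Resistant

levofloxacin, nafcillin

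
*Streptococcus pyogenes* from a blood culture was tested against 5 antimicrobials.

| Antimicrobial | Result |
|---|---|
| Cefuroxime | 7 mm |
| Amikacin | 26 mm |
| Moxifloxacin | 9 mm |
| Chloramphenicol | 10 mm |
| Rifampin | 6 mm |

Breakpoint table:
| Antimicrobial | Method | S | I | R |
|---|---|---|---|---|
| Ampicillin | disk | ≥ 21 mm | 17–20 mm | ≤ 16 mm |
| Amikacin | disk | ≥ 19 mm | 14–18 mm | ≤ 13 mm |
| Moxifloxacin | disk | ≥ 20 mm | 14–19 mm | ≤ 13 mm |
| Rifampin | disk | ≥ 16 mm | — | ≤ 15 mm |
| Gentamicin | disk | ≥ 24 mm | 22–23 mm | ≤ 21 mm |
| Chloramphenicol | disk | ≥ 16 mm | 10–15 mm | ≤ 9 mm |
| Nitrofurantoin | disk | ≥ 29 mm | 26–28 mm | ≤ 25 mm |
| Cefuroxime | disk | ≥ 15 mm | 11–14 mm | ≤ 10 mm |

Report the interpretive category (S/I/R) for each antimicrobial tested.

Cefuroxime: 7 mm is ≤ 10 mm → resistant
Amikacin 26 mm: ≥ 19 mm ⇒ susceptible
Moxifloxacin: 9 mm is ≤ 13 mm — resistant
Chloramphenicol: 10 mm is in 10–15 mm — I
Rifampin 6 mm: ≤ 15 mm — R

R, S, R, I, R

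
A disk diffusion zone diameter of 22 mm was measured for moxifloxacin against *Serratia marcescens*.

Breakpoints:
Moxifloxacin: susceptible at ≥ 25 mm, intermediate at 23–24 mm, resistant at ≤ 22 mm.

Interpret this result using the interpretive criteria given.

Resistant

Moxifloxacin: 22 mm is ≤ 22 mm → resistant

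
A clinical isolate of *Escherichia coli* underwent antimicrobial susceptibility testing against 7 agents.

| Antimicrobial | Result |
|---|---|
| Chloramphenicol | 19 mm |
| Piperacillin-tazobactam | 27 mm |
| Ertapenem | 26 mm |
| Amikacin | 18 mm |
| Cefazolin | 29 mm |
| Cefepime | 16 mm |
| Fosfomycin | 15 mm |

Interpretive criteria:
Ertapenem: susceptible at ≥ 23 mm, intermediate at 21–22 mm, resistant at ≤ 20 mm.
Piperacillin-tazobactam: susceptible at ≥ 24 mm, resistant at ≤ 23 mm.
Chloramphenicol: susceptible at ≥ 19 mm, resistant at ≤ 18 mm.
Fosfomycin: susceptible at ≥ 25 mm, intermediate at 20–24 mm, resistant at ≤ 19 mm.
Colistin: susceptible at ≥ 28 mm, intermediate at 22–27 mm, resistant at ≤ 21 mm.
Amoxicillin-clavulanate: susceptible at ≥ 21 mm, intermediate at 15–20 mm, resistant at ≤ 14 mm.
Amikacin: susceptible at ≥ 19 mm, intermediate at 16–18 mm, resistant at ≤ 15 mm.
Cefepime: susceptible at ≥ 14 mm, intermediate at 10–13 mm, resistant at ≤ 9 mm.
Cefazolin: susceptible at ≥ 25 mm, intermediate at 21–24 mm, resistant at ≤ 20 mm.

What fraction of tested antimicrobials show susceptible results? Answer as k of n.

5 of 7

Chloramphenicol: 19 mm is ≥ 19 mm → susceptible
Piperacillin-tazobactam 27 mm: ≥ 24 mm ⇒ Susceptible
Ertapenem 26 mm: ≥ 23 mm ⇒ susceptible
Amikacin: 18 mm is in 16–18 mm — intermediate
Cefazolin 29 mm: ≥ 25 mm — S
Cefepime: 16 mm is ≥ 14 mm ⇒ S
Fosfomycin 15 mm: ≤ 19 mm ⇒ R
Susceptible: 5/7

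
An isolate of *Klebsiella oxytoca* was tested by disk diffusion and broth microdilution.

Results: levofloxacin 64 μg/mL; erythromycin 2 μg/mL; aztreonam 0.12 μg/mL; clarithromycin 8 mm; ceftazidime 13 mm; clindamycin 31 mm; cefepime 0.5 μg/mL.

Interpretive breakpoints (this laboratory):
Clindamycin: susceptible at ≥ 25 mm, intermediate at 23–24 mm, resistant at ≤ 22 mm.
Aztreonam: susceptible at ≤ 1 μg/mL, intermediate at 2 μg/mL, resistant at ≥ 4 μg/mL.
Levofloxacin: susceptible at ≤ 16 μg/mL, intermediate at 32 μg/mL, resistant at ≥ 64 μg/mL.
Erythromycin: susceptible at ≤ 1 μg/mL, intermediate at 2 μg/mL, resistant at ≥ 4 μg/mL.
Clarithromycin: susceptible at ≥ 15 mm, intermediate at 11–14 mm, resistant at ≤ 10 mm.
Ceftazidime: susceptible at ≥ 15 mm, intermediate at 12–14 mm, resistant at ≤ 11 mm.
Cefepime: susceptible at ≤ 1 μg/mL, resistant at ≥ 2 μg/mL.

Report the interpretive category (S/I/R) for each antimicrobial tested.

R, I, S, R, I, S, S

Levofloxacin: 64 μg/mL is ≥ 64 μg/mL → Resistant
Erythromycin: 2 μg/mL is = 2 μg/mL — Intermediate
Aztreonam: 0.12 μg/mL is ≤ 1 μg/mL → susceptible
Clarithromycin (8 mm) ≤ 10 mm — resistant
Ceftazidime 13 mm: in 12–14 mm — intermediate
Clindamycin (31 mm) ≥ 25 mm — S
Cefepime (0.5 μg/mL) ≤ 1 μg/mL — susceptible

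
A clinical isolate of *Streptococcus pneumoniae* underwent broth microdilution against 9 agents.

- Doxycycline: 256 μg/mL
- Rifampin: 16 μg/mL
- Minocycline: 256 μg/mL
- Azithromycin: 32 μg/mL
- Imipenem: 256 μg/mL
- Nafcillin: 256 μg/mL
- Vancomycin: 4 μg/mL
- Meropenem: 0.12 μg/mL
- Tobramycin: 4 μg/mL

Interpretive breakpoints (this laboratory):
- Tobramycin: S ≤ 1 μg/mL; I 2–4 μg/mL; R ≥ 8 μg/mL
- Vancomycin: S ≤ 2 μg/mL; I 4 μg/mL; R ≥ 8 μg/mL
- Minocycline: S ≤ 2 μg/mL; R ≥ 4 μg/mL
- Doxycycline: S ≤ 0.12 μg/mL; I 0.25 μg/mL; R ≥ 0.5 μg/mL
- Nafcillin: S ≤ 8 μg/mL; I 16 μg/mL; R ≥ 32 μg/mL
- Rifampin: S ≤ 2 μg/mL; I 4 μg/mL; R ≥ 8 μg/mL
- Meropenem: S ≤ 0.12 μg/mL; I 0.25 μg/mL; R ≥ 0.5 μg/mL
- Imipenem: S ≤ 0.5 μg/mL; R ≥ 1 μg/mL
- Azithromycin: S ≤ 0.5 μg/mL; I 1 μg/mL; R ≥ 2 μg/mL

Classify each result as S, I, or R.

R, R, R, R, R, R, I, S, I

Doxycycline 256 μg/mL: ≥ 0.5 μg/mL — Resistant
Rifampin (16 μg/mL) ≥ 8 μg/mL ⇒ Resistant
Minocycline: 256 μg/mL is ≥ 4 μg/mL — Resistant
Azithromycin 32 μg/mL: ≥ 2 μg/mL ⇒ R
Imipenem 256 μg/mL: ≥ 1 μg/mL → Resistant
Nafcillin: 256 μg/mL is ≥ 32 μg/mL ⇒ resistant
Vancomycin (4 μg/mL) = 4 μg/mL → Intermediate
Meropenem: 0.12 μg/mL is ≤ 0.12 μg/mL ⇒ susceptible
Tobramycin 4 μg/mL: in 2–4 μg/mL ⇒ I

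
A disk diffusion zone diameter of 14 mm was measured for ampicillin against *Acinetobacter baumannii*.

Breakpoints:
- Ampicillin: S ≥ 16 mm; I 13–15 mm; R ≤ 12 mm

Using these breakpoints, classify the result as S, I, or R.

I

Ampicillin 14 mm: in 13–15 mm — I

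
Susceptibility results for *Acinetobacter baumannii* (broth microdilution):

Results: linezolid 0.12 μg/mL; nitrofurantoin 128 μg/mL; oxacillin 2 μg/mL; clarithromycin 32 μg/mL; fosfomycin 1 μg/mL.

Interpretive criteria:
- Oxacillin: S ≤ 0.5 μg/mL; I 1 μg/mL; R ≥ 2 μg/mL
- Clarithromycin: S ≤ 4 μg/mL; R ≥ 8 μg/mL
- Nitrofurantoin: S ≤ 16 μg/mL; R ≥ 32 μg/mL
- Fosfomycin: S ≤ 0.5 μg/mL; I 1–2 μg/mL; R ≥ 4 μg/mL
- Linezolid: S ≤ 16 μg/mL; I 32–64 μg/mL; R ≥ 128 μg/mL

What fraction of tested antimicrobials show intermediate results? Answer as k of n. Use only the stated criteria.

Linezolid: 0.12 μg/mL is ≤ 16 μg/mL ⇒ susceptible
Nitrofurantoin: 128 μg/mL is ≥ 32 μg/mL → Resistant
Oxacillin: 2 μg/mL is ≥ 2 μg/mL → resistant
Clarithromycin (32 μg/mL) ≥ 8 μg/mL — resistant
Fosfomycin (1 μg/mL) in 1–2 μg/mL ⇒ intermediate
Intermediate: 1/5

1 of 5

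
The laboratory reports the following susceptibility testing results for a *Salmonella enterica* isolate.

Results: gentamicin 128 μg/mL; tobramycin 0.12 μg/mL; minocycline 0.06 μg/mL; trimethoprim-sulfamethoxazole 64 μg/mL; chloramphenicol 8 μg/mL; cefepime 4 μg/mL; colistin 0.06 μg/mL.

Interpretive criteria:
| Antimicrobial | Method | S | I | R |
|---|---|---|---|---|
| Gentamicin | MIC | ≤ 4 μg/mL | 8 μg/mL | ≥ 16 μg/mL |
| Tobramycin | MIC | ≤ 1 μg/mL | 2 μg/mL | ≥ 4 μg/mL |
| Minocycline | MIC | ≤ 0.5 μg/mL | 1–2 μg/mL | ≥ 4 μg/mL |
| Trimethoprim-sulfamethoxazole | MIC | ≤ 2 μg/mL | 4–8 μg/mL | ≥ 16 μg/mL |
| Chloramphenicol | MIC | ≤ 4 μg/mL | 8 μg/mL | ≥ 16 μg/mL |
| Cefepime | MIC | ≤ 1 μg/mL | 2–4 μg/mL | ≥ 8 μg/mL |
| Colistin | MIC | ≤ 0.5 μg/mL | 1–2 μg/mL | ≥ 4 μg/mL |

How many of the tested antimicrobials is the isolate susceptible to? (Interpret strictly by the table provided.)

Gentamicin (128 μg/mL) ≥ 16 μg/mL — resistant
Tobramycin 0.12 μg/mL: ≤ 1 μg/mL ⇒ susceptible
Minocycline: 0.06 μg/mL is ≤ 0.5 μg/mL ⇒ S
Trimethoprim-sulfamethoxazole 64 μg/mL: ≥ 16 μg/mL — Resistant
Chloramphenicol: 8 μg/mL is = 8 μg/mL — I
Cefepime: 4 μg/mL is in 2–4 μg/mL ⇒ I
Colistin (0.06 μg/mL) ≤ 0.5 μg/mL ⇒ susceptible
Susceptible: 3

3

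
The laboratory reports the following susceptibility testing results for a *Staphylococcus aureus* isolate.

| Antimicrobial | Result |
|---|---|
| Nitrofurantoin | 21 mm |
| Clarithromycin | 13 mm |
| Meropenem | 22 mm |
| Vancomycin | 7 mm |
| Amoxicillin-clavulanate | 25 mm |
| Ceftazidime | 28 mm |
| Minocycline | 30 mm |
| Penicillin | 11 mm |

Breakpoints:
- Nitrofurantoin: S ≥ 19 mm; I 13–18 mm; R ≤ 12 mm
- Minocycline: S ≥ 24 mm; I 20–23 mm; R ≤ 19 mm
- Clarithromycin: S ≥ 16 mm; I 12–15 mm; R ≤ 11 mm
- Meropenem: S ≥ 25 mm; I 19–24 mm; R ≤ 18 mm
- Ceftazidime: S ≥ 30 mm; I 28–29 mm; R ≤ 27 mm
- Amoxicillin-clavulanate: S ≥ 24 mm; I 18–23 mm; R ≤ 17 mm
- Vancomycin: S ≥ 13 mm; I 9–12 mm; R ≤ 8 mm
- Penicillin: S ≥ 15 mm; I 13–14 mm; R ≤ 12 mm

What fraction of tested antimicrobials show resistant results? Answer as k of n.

2 of 8

Nitrofurantoin: 21 mm is ≥ 19 mm ⇒ Susceptible
Clarithromycin: 13 mm is in 12–15 mm → intermediate
Meropenem 22 mm: in 19–24 mm → Intermediate
Vancomycin 7 mm: ≤ 8 mm → Resistant
Amoxicillin-clavulanate 25 mm: ≥ 24 mm → susceptible
Ceftazidime 28 mm: in 28–29 mm — Intermediate
Minocycline 30 mm: ≥ 24 mm — S
Penicillin 11 mm: ≤ 12 mm — R
Resistant: 2/8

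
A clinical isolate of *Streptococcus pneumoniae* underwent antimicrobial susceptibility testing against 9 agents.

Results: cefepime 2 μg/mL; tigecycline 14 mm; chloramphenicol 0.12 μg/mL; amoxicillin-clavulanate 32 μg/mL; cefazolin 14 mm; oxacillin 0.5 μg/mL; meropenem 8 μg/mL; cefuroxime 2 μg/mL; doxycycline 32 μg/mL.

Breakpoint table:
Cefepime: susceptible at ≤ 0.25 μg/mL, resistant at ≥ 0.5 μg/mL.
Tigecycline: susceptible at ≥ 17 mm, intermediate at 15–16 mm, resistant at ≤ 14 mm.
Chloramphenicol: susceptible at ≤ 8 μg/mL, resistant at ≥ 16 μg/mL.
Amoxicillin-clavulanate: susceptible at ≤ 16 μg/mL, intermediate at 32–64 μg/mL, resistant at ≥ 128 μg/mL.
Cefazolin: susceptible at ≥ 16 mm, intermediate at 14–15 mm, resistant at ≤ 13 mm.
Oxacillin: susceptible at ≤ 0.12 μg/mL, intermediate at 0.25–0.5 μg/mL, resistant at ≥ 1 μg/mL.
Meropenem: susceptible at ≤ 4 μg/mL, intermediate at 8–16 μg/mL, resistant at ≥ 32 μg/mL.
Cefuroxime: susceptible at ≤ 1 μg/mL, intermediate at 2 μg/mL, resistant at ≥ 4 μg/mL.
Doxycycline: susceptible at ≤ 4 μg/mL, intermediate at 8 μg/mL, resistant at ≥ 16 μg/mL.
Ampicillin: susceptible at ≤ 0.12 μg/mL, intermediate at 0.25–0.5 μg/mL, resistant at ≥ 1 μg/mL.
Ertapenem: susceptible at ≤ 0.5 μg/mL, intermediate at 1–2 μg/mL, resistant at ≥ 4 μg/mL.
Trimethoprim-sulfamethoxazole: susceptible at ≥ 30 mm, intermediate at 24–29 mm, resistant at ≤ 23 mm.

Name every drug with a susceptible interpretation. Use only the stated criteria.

Cefepime: 2 μg/mL is ≥ 0.5 μg/mL → resistant
Tigecycline (14 mm) ≤ 14 mm ⇒ Resistant
Chloramphenicol: 0.12 μg/mL is ≤ 8 μg/mL ⇒ susceptible
Amoxicillin-clavulanate 32 μg/mL: in 32–64 μg/mL ⇒ Intermediate
Cefazolin 14 mm: in 14–15 mm → Intermediate
Oxacillin (0.5 μg/mL) in 0.25–0.5 μg/mL → intermediate
Meropenem (8 μg/mL) in 8–16 μg/mL → intermediate
Cefuroxime 2 μg/mL: = 2 μg/mL → I
Doxycycline 32 μg/mL: ≥ 16 μg/mL → R

chloramphenicol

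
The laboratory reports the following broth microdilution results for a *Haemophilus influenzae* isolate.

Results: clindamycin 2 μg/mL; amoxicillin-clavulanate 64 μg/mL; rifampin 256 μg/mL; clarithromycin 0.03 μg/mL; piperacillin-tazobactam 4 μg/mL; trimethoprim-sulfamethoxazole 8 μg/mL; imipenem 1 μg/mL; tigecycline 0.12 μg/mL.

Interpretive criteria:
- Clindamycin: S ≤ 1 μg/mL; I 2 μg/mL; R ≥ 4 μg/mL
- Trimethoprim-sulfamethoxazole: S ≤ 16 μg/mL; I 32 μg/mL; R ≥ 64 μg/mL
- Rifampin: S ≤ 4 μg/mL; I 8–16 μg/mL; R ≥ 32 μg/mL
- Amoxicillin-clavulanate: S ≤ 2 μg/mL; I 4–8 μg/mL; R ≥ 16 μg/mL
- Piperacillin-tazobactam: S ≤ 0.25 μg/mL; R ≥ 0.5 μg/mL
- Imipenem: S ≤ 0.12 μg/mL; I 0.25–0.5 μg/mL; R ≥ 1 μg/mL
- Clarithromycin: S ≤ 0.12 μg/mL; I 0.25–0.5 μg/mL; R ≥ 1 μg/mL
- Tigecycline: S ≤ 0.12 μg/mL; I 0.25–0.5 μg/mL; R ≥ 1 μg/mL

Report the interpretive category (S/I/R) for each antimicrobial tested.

I, R, R, S, R, S, R, S

Clindamycin: 2 μg/mL is = 2 μg/mL ⇒ intermediate
Amoxicillin-clavulanate 64 μg/mL: ≥ 16 μg/mL → Resistant
Rifampin (256 μg/mL) ≥ 32 μg/mL → R
Clarithromycin 0.03 μg/mL: ≤ 0.12 μg/mL — S
Piperacillin-tazobactam: 4 μg/mL is ≥ 0.5 μg/mL ⇒ Resistant
Trimethoprim-sulfamethoxazole 8 μg/mL: ≤ 16 μg/mL → Susceptible
Imipenem (1 μg/mL) ≥ 1 μg/mL — Resistant
Tigecycline: 0.12 μg/mL is ≤ 0.12 μg/mL ⇒ susceptible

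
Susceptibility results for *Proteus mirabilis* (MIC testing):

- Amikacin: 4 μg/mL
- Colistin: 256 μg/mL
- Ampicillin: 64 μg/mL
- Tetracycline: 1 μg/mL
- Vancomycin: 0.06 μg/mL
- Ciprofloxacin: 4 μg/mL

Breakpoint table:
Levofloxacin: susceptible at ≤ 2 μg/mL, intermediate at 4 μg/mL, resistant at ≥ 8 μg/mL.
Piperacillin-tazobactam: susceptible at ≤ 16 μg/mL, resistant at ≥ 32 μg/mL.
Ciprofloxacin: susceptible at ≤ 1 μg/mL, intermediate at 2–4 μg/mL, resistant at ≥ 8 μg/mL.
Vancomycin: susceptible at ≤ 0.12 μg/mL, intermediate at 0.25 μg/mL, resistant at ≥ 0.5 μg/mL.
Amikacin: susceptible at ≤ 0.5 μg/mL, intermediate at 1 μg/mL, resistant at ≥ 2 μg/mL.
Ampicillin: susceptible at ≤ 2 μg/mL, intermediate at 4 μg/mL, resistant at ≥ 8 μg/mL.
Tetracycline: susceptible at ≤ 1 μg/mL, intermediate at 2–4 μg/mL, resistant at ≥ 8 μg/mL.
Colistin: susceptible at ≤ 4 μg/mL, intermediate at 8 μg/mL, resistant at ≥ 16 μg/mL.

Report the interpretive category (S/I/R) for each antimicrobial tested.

R, R, R, S, S, I

Amikacin 4 μg/mL: ≥ 2 μg/mL → resistant
Colistin (256 μg/mL) ≥ 16 μg/mL ⇒ R
Ampicillin: 64 μg/mL is ≥ 8 μg/mL — R
Tetracycline 1 μg/mL: ≤ 1 μg/mL → susceptible
Vancomycin 0.06 μg/mL: ≤ 0.12 μg/mL — Susceptible
Ciprofloxacin 4 μg/mL: in 2–4 μg/mL ⇒ intermediate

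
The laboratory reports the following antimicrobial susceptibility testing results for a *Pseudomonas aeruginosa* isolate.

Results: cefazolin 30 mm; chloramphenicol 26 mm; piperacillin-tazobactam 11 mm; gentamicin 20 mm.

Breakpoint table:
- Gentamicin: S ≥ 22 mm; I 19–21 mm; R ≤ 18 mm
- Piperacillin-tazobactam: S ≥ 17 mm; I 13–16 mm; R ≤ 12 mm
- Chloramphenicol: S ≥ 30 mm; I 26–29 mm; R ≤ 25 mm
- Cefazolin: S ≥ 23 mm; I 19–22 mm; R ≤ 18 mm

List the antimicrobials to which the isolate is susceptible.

Cefazolin (30 mm) ≥ 23 mm ⇒ susceptible
Chloramphenicol 26 mm: in 26–29 mm → Intermediate
Piperacillin-tazobactam 11 mm: ≤ 12 mm ⇒ resistant
Gentamicin 20 mm: in 19–21 mm → Intermediate

cefazolin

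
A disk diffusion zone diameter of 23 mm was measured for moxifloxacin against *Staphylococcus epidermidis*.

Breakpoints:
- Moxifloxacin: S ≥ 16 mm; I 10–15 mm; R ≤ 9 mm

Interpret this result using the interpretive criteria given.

Susceptible

Moxifloxacin: 23 mm is ≥ 16 mm — Susceptible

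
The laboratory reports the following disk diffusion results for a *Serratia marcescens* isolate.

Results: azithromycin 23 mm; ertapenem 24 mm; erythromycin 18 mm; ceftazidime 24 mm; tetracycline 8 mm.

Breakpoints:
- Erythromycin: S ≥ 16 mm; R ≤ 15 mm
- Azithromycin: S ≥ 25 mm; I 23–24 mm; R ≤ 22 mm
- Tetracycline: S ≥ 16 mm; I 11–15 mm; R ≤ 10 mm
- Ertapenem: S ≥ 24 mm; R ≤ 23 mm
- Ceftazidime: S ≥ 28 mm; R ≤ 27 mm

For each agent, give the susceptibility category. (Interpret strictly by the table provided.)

I, S, S, R, R

Azithromycin: 23 mm is in 23–24 mm ⇒ Intermediate
Ertapenem: 24 mm is ≥ 24 mm → Susceptible
Erythromycin 18 mm: ≥ 16 mm ⇒ S
Ceftazidime 24 mm: ≤ 27 mm → R
Tetracycline: 8 mm is ≤ 10 mm → R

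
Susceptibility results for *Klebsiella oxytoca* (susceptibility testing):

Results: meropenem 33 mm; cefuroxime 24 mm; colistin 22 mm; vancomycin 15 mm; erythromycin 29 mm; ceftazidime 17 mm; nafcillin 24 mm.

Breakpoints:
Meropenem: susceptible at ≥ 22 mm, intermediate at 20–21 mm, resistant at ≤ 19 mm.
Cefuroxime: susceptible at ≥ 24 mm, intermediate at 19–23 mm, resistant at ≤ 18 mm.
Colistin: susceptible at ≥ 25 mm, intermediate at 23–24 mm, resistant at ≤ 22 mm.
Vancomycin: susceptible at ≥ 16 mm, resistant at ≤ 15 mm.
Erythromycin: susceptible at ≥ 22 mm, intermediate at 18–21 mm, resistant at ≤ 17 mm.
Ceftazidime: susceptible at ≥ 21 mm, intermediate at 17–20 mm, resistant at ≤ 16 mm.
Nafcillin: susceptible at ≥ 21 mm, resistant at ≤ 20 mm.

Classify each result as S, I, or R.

Meropenem 33 mm: ≥ 22 mm → Susceptible
Cefuroxime: 24 mm is ≥ 24 mm ⇒ S
Colistin (22 mm) ≤ 22 mm → Resistant
Vancomycin: 15 mm is ≤ 15 mm ⇒ Resistant
Erythromycin (29 mm) ≥ 22 mm → susceptible
Ceftazidime (17 mm) in 17–20 mm ⇒ intermediate
Nafcillin 24 mm: ≥ 21 mm ⇒ susceptible

S, S, R, R, S, I, S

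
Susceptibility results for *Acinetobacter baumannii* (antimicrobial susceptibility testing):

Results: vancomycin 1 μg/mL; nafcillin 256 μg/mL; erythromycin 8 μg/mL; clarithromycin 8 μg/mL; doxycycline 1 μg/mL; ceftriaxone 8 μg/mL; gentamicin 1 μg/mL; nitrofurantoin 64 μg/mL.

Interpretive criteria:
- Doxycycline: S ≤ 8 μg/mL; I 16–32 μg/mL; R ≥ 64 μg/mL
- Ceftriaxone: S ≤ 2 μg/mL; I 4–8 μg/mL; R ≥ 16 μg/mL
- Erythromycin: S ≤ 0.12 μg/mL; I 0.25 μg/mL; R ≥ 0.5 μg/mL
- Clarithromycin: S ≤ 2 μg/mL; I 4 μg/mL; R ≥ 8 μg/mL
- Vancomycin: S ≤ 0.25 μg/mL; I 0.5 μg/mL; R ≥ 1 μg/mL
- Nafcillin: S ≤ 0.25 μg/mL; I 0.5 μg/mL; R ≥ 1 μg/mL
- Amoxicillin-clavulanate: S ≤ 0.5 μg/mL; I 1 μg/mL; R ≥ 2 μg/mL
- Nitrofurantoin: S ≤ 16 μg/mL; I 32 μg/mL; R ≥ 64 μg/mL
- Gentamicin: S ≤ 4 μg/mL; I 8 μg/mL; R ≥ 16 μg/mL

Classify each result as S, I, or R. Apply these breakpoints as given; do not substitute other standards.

R, R, R, R, S, I, S, R

Vancomycin (1 μg/mL) ≥ 1 μg/mL → resistant
Nafcillin 256 μg/mL: ≥ 1 μg/mL → R
Erythromycin 8 μg/mL: ≥ 0.5 μg/mL — R
Clarithromycin (8 μg/mL) ≥ 8 μg/mL — R
Doxycycline (1 μg/mL) ≤ 8 μg/mL ⇒ S
Ceftriaxone: 8 μg/mL is in 4–8 μg/mL ⇒ I
Gentamicin: 1 μg/mL is ≤ 4 μg/mL → Susceptible
Nitrofurantoin: 64 μg/mL is ≥ 64 μg/mL ⇒ Resistant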